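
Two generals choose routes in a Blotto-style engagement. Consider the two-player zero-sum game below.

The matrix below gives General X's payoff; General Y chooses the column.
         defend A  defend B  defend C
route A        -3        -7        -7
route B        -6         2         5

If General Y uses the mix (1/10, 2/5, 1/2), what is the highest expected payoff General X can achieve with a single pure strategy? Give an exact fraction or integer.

27/10

route A: (-3)·(1/10) + (-7)·(2/5) + (-7)·(1/2) = -33/5.
route B: (-6)·(1/10) + (2)·(2/5) + (5)·(1/2) = 27/10.
The best pure response is route B with expected payoff 27/10.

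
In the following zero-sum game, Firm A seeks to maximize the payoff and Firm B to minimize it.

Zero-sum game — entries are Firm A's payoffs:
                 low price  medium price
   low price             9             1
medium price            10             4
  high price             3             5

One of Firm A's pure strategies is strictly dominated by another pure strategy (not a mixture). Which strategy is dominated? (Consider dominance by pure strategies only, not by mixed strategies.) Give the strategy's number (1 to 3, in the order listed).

Compare low price with medium price: 10 > 9, 4 > 1.
So medium price strictly dominates low price for Firm A; low price is strictly dominated.

1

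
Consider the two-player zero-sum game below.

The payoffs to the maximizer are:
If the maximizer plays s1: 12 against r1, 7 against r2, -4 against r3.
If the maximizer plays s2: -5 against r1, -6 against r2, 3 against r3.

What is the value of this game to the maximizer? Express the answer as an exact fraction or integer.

-3/20

Column r1 is strictly dominated by r2 for the minimizer (it gives the maximizer more in every row).
The remaining 2×2 game on (s1, s2) × (r2, r3) has no saddle point. Let the maximizer play s1 with probability p; indifference gives 7p − 6(1−p) = −4p + 3(1−p), so p = 9/20.
Similarly the minimizer's optimal q on r2 is 7/20, and the value is 7·(7/20) + (-4)·(13/20) = -3/20.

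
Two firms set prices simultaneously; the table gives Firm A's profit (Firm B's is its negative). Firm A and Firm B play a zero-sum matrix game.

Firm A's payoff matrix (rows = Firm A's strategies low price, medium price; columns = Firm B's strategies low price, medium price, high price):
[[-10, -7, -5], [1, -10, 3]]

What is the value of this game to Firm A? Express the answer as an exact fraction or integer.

Column high price is strictly dominated by low price for Firm B (it gives Firm A more in every row).
The remaining 2×2 game on (low price, medium price) × (low price, medium price) has no saddle point. Let Firm A play low price with probability p; indifference gives −10p + (1−p) = −7p − 10(1−p), so p = 11/14.
Similarly Firm B's optimal q on low price is 3/14, and the value is -10·(3/14) + (-7)·(11/14) = -107/14.

-107/14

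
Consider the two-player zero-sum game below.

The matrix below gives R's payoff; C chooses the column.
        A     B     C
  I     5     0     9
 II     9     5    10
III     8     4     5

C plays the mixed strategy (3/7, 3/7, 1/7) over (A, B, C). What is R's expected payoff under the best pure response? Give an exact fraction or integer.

I: (5)·(3/7) + (0)·(3/7) + (9)·(1/7) = 24/7.
II: (9)·(3/7) + (5)·(3/7) + (10)·(1/7) = 52/7.
III: (8)·(3/7) + (4)·(3/7) + (5)·(1/7) = 41/7.
The best pure response is II with expected payoff 52/7.

52/7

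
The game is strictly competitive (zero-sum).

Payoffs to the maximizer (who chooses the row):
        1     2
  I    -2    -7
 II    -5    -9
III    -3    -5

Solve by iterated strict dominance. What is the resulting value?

Column 1 is strictly dominated by 2 for the minimizer (-7<-2, -9<-5, -5<-3); eliminate 1.
Row I is strictly dominated by row III (-5>-7); eliminate I.
Row II is strictly dominated by row III (-5>-9); eliminate II.
Only (III, 2) remains, with payoff -5.

-5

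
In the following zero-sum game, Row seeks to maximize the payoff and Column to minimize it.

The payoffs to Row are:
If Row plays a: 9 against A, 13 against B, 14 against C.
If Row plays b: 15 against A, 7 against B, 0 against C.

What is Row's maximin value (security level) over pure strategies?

The worst-case payoff for each row is a: 9, b: 0.
The best of these is 9.

9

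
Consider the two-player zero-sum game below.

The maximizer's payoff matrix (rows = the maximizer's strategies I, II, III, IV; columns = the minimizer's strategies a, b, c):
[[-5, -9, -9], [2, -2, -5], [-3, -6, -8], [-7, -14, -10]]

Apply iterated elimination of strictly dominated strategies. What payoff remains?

Column a is strictly dominated by b for the minimizer (-9<-5, -2<2, -6<-3, -14<-7); eliminate a.
Row III is strictly dominated by row II (-2>-6, -5>-8); eliminate III.
Row I is strictly dominated by row II (-2>-9, -5>-9); eliminate I.
Row IV is strictly dominated by row II (-2>-14, -5>-10); eliminate IV.
Column b is strictly dominated by c for the minimizer (-5<-2); eliminate b.
Only (II, c) remains, with payoff -5.

-5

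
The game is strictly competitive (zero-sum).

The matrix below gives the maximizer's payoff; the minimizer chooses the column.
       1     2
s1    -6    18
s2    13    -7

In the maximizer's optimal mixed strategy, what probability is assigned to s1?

5/11

Row minima are -6 and -7, so the maximizer's maximin is -6; column maxima are 13 and 18, so the minimizer's minimax is 13. These differ, so the equilibrium is in mixed strategies.
Let the maximizer play s1 with probability p. The minimizer is indifferent when −6p + 13(1−p) = 18p − 7(1−p), giving p = 5/11.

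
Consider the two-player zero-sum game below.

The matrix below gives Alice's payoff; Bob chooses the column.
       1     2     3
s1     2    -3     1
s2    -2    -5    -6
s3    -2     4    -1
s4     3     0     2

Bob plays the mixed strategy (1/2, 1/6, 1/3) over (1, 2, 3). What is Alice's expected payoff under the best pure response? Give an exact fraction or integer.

s1: (2)·(1/2) + (-3)·(1/6) + (1)·(1/3) = 5/6.
s2: (-2)·(1/2) + (-5)·(1/6) + (-6)·(1/3) = -23/6.
s3: (-2)·(1/2) + (4)·(1/6) + (-1)·(1/3) = -2/3.
s4: (3)·(1/2) + (0)·(1/6) + (2)·(1/3) = 13/6.
The best pure response is s4 with expected payoff 13/6.

13/6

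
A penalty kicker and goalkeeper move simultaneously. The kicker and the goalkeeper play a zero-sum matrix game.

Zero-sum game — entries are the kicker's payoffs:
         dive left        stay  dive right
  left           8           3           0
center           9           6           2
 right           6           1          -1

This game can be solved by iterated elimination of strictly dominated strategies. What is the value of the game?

Column stay is strictly dominated by dive right for the goalkeeper (0<3, 2<6, -1<1); eliminate stay.
Row right is strictly dominated by row left (8>6, 0>-1); eliminate right.
Column dive left is strictly dominated by dive right for the goalkeeper (0<8, 2<9); eliminate dive left.
Row left is strictly dominated by row center (2>0); eliminate left.
Only (center, dive right) remains, with payoff 2.

2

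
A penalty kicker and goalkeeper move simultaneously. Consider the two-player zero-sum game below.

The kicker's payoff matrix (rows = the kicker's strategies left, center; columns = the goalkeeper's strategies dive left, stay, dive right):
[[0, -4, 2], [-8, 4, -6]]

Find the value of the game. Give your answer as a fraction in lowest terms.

-2

Column dive right is strictly dominated by dive left for the goalkeeper (it gives the kicker more in every row).
The remaining 2×2 game on (left, center) × (dive left, stay) has no saddle point. Let the kicker play left with probability p; indifference gives −8(1−p) = −4p + 4(1−p), so p = 3/4.
Similarly the goalkeeper's optimal q on dive left is 1/2, and the value is 0·(1/2) + (-4)·(1/2) = -2.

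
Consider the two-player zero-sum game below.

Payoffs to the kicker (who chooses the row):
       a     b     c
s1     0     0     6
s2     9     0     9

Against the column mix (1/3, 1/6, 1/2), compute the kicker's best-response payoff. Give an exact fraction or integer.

s1: (0)·(1/3) + (0)·(1/6) + (6)·(1/2) = 3.
s2: (9)·(1/3) + (0)·(1/6) + (9)·(1/2) = 15/2.
The best pure response is s2 with expected payoff 15/2.

15/2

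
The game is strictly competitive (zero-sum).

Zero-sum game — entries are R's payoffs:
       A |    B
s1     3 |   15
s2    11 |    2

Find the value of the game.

53/7

Row minima are 3 and 2, so R's maximin is 3; column maxima are 11 and 15, so C's minimax is 11. These differ, so the equilibrium is in mixed strategies.
Let R play s1 with probability p. C is indifferent when 3p + 11(1−p) = 15p + 2(1−p), giving p = 3/7.
Let C play A with probability q. R is indifferent when 3q + 15(1−q) = 11q + 2(1−q), giving q = 13/21.
The value is 3·(13/21) + (15)·(8/21) = 53/7.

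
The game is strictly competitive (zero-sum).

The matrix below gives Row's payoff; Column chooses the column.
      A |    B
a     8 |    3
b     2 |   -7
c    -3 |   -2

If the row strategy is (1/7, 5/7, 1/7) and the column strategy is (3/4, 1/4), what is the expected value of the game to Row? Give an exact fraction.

11/28

Against (3/4, 1/4), each row's expected payoff is a: 27/4; b: -1/4; c: -11/4.
Taking the (1/7, 5/7, 1/7)-weighted average: (1/7)·(27/4) + (5/7)·(-1/4) + (1/7)·(-11/4) = 11/28.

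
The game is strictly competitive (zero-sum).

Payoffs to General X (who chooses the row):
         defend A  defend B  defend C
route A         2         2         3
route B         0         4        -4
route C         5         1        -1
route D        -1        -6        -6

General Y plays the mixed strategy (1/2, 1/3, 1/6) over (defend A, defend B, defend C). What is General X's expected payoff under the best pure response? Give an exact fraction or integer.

route A: (2)·(1/2) + (2)·(1/3) + (3)·(1/6) = 13/6.
route B: (0)·(1/2) + (4)·(1/3) + (-4)·(1/6) = 2/3.
route C: (5)·(1/2) + (1)·(1/3) + (-1)·(1/6) = 8/3.
route D: (-1)·(1/2) + (-6)·(1/3) + (-6)·(1/6) = -7/2.
The best pure response is route C with expected payoff 8/3.

8/3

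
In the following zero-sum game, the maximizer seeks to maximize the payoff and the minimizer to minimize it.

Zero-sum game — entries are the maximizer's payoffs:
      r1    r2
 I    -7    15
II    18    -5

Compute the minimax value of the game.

Row minima are -7 and -5, so the maximizer's maximin is -5; column maxima are 18 and 15, so the minimizer's minimax is 15. These differ, so the equilibrium is in mixed strategies.
Let the maximizer play I with probability p. The minimizer is indifferent when −7p + 18(1−p) = 15p − 5(1−p), giving p = 23/45.
Let the minimizer play r1 with probability q. The maximizer is indifferent when −7q + 15(1−q) = 18q − 5(1−q), giving q = 4/9.
The value is -7·(4/9) + (15)·(5/9) = 47/9.

47/9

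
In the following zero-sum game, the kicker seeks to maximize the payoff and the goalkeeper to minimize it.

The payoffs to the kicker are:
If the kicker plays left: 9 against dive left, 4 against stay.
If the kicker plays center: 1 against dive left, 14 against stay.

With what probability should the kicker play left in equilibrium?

Row minima are 4 and 1, so the kicker's maximin is 4; column maxima are 9 and 14, so the goalkeeper's minimax is 9. These differ, so the equilibrium is in mixed strategies.
Let the kicker play left with probability p. The goalkeeper is indifferent when 9p + (1−p) = 4p + 14(1−p), giving p = 13/18.

13/18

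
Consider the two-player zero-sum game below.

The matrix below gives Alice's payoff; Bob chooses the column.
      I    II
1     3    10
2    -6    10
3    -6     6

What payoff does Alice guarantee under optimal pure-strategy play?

Row minima: 3, -6, -6 → Alice's maximin is 3.
Column maxima: 3, 10 → Bob's minimax is 3.
They coincide at (1, I), so the value is 3.

3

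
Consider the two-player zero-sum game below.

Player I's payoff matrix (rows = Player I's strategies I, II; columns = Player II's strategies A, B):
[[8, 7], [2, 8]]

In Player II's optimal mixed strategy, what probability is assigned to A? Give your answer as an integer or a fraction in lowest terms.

Row minima are 7 and 2, so Player I's maximin is 7; column maxima are 8 and 8, so Player II's minimax is 8. These differ, so the equilibrium is in mixed strategies.
Let Player II play A with probability q. Player I is indifferent when 8q + 7(1−q) = 2q + 8(1−q), giving q = 1/7.

1/7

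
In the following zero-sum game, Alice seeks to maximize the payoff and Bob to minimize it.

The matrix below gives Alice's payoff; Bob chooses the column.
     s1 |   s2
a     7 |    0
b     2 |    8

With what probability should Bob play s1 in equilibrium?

8/13

Row minima are 0 and 2, so Alice's maximin is 2; column maxima are 7 and 8, so Bob's minimax is 7. These differ, so the equilibrium is in mixed strategies.
Let Bob play s1 with probability q. Alice is indifferent when 7q = 2q + 8(1−q), giving q = 8/13.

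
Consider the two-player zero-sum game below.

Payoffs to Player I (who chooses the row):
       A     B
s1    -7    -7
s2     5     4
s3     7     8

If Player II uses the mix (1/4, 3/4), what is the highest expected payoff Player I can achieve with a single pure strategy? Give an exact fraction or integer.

s1: (-7)·(1/4) + (-7)·(3/4) = -7.
s2: (5)·(1/4) + (4)·(3/4) = 17/4.
s3: (7)·(1/4) + (8)·(3/4) = 31/4.
The best pure response is s3 with expected payoff 31/4.

31/4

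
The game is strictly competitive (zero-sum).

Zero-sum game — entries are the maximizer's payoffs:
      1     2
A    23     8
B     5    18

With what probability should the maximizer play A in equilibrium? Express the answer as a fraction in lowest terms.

Row minima are 8 and 5, so the maximizer's maximin is 8; column maxima are 23 and 18, so the minimizer's minimax is 18. These differ, so the equilibrium is in mixed strategies.
Let the maximizer play A with probability p. The minimizer is indifferent when 23p + 5(1−p) = 8p + 18(1−p), giving p = 13/28.

13/28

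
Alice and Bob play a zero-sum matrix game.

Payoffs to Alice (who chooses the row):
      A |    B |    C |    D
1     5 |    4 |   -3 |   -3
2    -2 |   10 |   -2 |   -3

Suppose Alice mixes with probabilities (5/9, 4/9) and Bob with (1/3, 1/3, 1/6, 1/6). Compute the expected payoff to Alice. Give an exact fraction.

52/27

Against (1/3, 1/3, 1/6, 1/6), each row's expected payoff is 1: 2; 2: 11/6.
Taking the (5/9, 4/9)-weighted average: (5/9)·(2) + (4/9)·(11/6) = 52/27.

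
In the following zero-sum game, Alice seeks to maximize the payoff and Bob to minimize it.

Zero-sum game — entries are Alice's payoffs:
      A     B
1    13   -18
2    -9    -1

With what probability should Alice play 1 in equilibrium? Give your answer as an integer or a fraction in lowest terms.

Row minima are -18 and -9, so Alice's maximin is -9; column maxima are 13 and -1, so Bob's minimax is -1. These differ, so the equilibrium is in mixed strategies.
Let Alice play 1 with probability p. Bob is indifferent when 13p − 9(1−p) = −18p − (1−p), giving p = 8/39.

8/39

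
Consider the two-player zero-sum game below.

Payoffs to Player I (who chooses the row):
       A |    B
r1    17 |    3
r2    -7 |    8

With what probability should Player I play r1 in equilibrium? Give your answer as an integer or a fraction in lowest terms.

15/29

Row minima are 3 and -7, so Player I's maximin is 3; column maxima are 17 and 8, so Player II's minimax is 8. These differ, so the equilibrium is in mixed strategies.
Let Player I play r1 with probability p. Player II is indifferent when 17p − 7(1−p) = 3p + 8(1−p), giving p = 15/29.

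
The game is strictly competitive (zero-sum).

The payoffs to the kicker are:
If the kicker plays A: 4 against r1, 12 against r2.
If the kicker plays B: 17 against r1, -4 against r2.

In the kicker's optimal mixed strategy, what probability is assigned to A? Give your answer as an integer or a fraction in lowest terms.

Row minima are 4 and -4, so the kicker's maximin is 4; column maxima are 17 and 12, so the goalkeeper's minimax is 12. These differ, so the equilibrium is in mixed strategies.
Let the kicker play A with probability p. The goalkeeper is indifferent when 4p + 17(1−p) = 12p − 4(1−p), giving p = 21/29.

21/29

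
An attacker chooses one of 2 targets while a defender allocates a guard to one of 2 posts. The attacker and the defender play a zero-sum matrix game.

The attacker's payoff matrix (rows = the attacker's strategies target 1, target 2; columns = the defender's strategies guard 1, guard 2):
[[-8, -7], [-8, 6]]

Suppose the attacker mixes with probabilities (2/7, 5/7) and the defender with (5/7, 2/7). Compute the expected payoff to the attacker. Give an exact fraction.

Against (5/7, 2/7), each row's expected payoff is target 1: -54/7; target 2: -4.
Taking the (2/7, 5/7)-weighted average: (2/7)·(-54/7) + (5/7)·(-4) = -248/49.

-248/49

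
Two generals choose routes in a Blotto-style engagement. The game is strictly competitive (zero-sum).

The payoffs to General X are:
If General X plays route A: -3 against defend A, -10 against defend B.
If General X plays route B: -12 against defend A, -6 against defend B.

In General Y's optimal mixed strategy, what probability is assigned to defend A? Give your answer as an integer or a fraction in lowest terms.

4/13

Row minima are -10 and -12, so General X's maximin is -10; column maxima are -3 and -6, so General Y's minimax is -6. These differ, so the equilibrium is in mixed strategies.
Let General Y play defend A with probability q. General X is indifferent when −3q − 10(1−q) = −12q − 6(1−q), giving q = 4/13.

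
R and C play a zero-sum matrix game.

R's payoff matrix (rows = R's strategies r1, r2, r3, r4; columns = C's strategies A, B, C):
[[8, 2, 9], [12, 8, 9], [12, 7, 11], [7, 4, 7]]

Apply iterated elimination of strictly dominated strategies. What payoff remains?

Column C is strictly dominated by B for C (2<9, 8<9, 7<11, 4<7); eliminate C.
Column A is strictly dominated by B for C (2<8, 8<12, 7<12, 4<7); eliminate A.
Row r3 is strictly dominated by row r2 (8>7); eliminate r3.
Row r4 is strictly dominated by row r2 (8>4); eliminate r4.
Row r1 is strictly dominated by row r2 (8>2); eliminate r1.
Only (r2, B) remains, with payoff 8.

8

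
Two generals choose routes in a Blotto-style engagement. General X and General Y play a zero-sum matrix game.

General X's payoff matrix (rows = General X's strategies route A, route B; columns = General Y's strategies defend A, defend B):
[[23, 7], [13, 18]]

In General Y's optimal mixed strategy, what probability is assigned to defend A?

11/21

Row minima are 7 and 13, so General X's maximin is 13; column maxima are 23 and 18, so General Y's minimax is 18. These differ, so the equilibrium is in mixed strategies.
Let General Y play defend A with probability q. General X is indifferent when 23q + 7(1−q) = 13q + 18(1−q), giving q = 11/21.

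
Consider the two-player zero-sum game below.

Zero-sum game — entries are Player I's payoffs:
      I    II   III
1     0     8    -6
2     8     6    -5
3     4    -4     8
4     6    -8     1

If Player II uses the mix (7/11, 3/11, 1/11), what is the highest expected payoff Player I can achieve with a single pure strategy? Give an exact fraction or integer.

69/11

1: (0)·(7/11) + (8)·(3/11) + (-6)·(1/11) = 18/11.
2: (8)·(7/11) + (6)·(3/11) + (-5)·(1/11) = 69/11.
3: (4)·(7/11) + (-4)·(3/11) + (8)·(1/11) = 24/11.
4: (6)·(7/11) + (-8)·(3/11) + (1)·(1/11) = 19/11.
The best pure response is 2 with expected payoff 69/11.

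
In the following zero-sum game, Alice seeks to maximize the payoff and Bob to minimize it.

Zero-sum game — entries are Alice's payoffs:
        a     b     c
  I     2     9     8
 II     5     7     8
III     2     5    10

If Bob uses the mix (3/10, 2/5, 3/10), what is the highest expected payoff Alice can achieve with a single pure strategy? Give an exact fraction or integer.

67/10

I: (2)·(3/10) + (9)·(2/5) + (8)·(3/10) = 33/5.
II: (5)·(3/10) + (7)·(2/5) + (8)·(3/10) = 67/10.
III: (2)·(3/10) + (5)·(2/5) + (10)·(3/10) = 28/5.
The best pure response is II with expected payoff 67/10.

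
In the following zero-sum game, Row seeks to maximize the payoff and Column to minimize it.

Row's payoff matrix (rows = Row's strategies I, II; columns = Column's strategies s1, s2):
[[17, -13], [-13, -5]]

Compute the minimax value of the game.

Row minima are -13 and -13, so Row's maximin is -13; column maxima are 17 and -5, so Column's minimax is -5. These differ, so the equilibrium is in mixed strategies.
Let Row play I with probability p. Column is indifferent when 17p − 13(1−p) = −13p − 5(1−p), giving p = 4/19.
Let Column play s1 with probability q. Row is indifferent when 17q − 13(1−q) = −13q − 5(1−q), giving q = 4/19.
The value is 17·(4/19) + (-13)·(15/19) = -127/19.

-127/19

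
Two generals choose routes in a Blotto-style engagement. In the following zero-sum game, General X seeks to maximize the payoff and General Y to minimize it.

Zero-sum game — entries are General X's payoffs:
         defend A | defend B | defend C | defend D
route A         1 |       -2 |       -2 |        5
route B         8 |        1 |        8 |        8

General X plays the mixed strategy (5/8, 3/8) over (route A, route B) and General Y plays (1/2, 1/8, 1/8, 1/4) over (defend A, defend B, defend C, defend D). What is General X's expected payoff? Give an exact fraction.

Against (1/2, 1/8, 1/8, 1/4), each row's expected payoff is route A: 5/4; route B: 57/8.
Taking the (5/8, 3/8)-weighted average: (5/8)·(5/4) + (3/8)·(57/8) = 221/64.

221/64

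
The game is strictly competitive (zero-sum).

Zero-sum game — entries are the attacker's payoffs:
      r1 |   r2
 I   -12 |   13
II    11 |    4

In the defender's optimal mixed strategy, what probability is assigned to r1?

9/32

Row minima are -12 and 4, so the attacker's maximin is 4; column maxima are 11 and 13, so the defender's minimax is 11. These differ, so the equilibrium is in mixed strategies.
Let the defender play r1 with probability q. The attacker is indifferent when −12q + 13(1−q) = 11q + 4(1−q), giving q = 9/32.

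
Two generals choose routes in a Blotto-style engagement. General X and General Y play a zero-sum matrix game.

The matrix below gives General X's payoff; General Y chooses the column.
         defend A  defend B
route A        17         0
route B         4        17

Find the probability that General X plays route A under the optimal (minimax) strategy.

Row minima are 0 and 4, so General X's maximin is 4; column maxima are 17 and 17, so General Y's minimax is 17. These differ, so the equilibrium is in mixed strategies.
Let General X play route A with probability p. General Y is indifferent when 17p + 4(1−p) = 17(1−p), giving p = 13/30.

13/30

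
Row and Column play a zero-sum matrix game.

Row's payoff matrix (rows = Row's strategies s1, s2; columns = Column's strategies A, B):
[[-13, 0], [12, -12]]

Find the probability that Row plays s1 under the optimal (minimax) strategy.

Row minima are -13 and -12, so Row's maximin is -12; column maxima are 12 and 0, so Column's minimax is 0. These differ, so the equilibrium is in mixed strategies.
Let Row play s1 with probability p. Column is indifferent when −13p + 12(1−p) = −12(1−p), giving p = 24/37.

24/37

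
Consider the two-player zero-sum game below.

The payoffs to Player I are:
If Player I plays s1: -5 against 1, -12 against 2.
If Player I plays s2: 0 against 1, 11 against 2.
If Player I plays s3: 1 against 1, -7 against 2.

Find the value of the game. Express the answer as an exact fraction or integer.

Row s1 is strictly dominated by row s3, so Player I never plays it.
The remaining 2×2 game on (s2, s3) × (1, 2) has no saddle point. Let Player I play s2 with probability p; indifference gives (1−p) = 11p − 7(1−p), so p = 8/19.
Similarly Player II's optimal q on 1 is 18/19, and the value is 0·(18/19) + (11)·(1/19) = 11/19.

11/19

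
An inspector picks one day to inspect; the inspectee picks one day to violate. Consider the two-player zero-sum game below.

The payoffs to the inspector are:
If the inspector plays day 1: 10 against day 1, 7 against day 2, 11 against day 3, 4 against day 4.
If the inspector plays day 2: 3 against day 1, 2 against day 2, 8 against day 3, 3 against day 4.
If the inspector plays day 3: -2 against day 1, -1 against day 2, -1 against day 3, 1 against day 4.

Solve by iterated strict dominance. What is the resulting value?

Row day 2 is strictly dominated by row day 1 (10>3, 7>2, 11>8, 4>3); eliminate day 2.
Row day 3 is strictly dominated by row day 1 (10>-2, 7>-1, 11>-1, 4>1); eliminate day 3.
Column day 2 is strictly dominated by day 4 for the inspectee (4<7); eliminate day 2.
Column day 1 is strictly dominated by day 4 for the inspectee (4<10); eliminate day 1.
Column day 3 is strictly dominated by day 4 for the inspectee (4<11); eliminate day 3.
Only (day 1, day 4) remains, with payoff 4.

4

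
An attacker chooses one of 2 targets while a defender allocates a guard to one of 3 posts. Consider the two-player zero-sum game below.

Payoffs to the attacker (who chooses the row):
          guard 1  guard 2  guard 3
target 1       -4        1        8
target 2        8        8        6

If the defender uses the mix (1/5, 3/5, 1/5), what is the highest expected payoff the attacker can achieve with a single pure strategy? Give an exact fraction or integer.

38/5

target 1: (-4)·(1/5) + (1)·(3/5) + (8)·(1/5) = 7/5.
target 2: (8)·(1/5) + (8)·(3/5) + (6)·(1/5) = 38/5.
The best pure response is target 2 with expected payoff 38/5.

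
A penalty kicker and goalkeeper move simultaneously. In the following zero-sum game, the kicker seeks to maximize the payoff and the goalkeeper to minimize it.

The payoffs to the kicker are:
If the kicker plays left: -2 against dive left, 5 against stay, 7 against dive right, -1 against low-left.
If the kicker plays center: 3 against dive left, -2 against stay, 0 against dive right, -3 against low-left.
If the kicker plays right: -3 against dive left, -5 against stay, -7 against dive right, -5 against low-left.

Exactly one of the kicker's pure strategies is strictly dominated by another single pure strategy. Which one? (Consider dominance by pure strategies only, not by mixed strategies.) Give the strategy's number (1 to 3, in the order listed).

3

Compare right with left: -2 > -3, 5 > -5, 7 > -7, -1 > -5.
So left strictly dominates right for the kicker; right is strictly dominated.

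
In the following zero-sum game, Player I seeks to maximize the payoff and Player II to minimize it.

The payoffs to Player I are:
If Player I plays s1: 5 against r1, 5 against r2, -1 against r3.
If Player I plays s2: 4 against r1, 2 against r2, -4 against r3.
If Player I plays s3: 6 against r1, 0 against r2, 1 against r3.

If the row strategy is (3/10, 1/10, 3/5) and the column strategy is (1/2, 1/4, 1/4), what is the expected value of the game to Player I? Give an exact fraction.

63/20

Against (1/2, 1/4, 1/4), each row's expected payoff is s1: 7/2; s2: 3/2; s3: 13/4.
Taking the (3/10, 1/10, 3/5)-weighted average: (3/10)·(7/2) + (1/10)·(3/2) + (3/5)·(13/4) = 63/20.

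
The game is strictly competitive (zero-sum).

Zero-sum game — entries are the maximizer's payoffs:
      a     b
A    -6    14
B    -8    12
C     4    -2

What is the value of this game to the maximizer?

Row B is strictly dominated by row A, so the maximizer never plays it.
The remaining 2×2 game on (A, C) × (a, b) has no saddle point. Let the maximizer play A with probability p; indifference gives −6p + 4(1−p) = 14p − 2(1−p), so p = 3/13.
Similarly the minimizer's optimal q on a is 8/13, and the value is -6·(8/13) + (14)·(5/13) = 22/13.

22/13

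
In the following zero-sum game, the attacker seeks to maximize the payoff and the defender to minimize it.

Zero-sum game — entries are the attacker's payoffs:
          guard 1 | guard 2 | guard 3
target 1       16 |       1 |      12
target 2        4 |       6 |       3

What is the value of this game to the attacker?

69/14

Column guard 1 is strictly dominated by guard 3 for the defender (it gives the attacker more in every row).
The remaining 2×2 game on (target 1, target 2) × (guard 2, guard 3) has no saddle point. Let the attacker play target 1 with probability p; indifference gives p + 6(1−p) = 12p + 3(1−p), so p = 3/14.
Similarly the defender's optimal q on guard 2 is 9/14, and the value is 1·(9/14) + (12)·(5/14) = 69/14.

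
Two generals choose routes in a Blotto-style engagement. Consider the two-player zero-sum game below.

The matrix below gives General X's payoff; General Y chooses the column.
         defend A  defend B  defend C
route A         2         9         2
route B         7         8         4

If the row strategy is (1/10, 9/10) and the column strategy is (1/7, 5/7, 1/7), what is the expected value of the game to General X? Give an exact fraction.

254/35

Against (1/7, 5/7, 1/7), each row's expected payoff is route A: 7; route B: 51/7.
Taking the (1/10, 9/10)-weighted average: (1/10)·(7) + (9/10)·(51/7) = 254/35.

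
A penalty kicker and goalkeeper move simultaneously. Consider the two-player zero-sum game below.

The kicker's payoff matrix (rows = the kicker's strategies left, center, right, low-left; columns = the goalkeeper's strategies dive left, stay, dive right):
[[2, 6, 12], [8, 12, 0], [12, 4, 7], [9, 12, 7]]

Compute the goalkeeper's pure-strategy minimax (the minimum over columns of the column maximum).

12

The worst case (largest entry) in each column is dive left: 12, stay: 12, dive right: 12.
The best (smallest) of these is 12.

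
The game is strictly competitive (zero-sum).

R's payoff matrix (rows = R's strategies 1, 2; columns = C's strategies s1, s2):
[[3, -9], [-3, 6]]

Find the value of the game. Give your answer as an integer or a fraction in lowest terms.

-3/7

Row minima are -9 and -3, so R's maximin is -3; column maxima are 3 and 6, so C's minimax is 3. These differ, so the equilibrium is in mixed strategies.
Let R play 1 with probability p. C is indifferent when 3p − 3(1−p) = −9p + 6(1−p), giving p = 3/7.
Let C play s1 with probability q. R is indifferent when 3q − 9(1−q) = −3q + 6(1−q), giving q = 5/7.
The value is 3·(5/7) + (-9)·(2/7) = -3/7.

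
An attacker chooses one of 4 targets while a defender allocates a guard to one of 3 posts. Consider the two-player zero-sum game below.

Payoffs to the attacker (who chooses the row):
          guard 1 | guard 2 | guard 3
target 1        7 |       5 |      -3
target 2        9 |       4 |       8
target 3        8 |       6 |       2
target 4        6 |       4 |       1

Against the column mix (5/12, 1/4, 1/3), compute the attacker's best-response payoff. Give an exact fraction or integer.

target 1: (7)·(5/12) + (5)·(1/4) + (-3)·(1/3) = 19/6.
target 2: (9)·(5/12) + (4)·(1/4) + (8)·(1/3) = 89/12.
target 3: (8)·(5/12) + (6)·(1/4) + (2)·(1/3) = 11/2.
target 4: (6)·(5/12) + (4)·(1/4) + (1)·(1/3) = 23/6.
The best pure response is target 2 with expected payoff 89/12.

89/12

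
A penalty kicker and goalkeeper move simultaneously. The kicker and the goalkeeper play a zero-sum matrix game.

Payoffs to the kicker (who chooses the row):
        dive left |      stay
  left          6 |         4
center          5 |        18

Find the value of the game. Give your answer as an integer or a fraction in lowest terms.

Row minima are 4 and 5, so the kicker's maximin is 5; column maxima are 6 and 18, so the goalkeeper's minimax is 6. These differ, so the equilibrium is in mixed strategies.
Let the kicker play left with probability p. The goalkeeper is indifferent when 6p + 5(1−p) = 4p + 18(1−p), giving p = 13/15.
Let the goalkeeper play dive left with probability q. The kicker is indifferent when 6q + 4(1−q) = 5q + 18(1−q), giving q = 14/15.
The value is 6·(14/15) + (4)·(1/15) = 88/15.

88/15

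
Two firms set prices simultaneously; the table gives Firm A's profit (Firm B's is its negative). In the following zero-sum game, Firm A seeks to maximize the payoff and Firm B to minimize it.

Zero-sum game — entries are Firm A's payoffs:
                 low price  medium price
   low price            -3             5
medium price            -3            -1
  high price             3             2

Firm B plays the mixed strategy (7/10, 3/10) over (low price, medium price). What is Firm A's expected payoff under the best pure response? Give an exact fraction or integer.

low price: (-3)·(7/10) + (5)·(3/10) = -3/5.
medium price: (-3)·(7/10) + (-1)·(3/10) = -12/5.
high price: (3)·(7/10) + (2)·(3/10) = 27/10.
The best pure response is high price with expected payoff 27/10.

27/10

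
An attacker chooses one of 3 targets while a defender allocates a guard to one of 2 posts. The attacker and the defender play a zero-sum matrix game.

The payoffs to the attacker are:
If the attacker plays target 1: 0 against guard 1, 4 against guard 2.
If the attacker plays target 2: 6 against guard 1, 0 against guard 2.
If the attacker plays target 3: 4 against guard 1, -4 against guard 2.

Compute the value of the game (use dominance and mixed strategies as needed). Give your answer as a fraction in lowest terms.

12/5

Row target 3 is strictly dominated by row target 2, so the attacker never plays it.
The remaining 2×2 game on (target 1, target 2) × (guard 1, guard 2) has no saddle point. Let the attacker play target 1 with probability p; indifference gives 6(1−p) = 4p, so p = 3/5.
Similarly the defender's optimal q on guard 1 is 2/5, and the value is 0·(2/5) + (4)·(3/5) = 12/5.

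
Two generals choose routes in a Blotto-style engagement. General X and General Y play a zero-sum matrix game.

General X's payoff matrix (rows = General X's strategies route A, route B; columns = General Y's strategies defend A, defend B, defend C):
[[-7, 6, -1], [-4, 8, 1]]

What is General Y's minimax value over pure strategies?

The worst case (largest entry) in each column is defend A: -4, defend B: 8, defend C: 1.
The best (smallest) of these is -4.

-4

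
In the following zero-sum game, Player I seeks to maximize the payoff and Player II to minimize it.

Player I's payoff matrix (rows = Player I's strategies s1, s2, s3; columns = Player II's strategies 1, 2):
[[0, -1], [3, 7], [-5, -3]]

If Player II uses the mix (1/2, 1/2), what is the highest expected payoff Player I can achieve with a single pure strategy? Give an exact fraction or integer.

5

s1: (0)·(1/2) + (-1)·(1/2) = -1/2.
s2: (3)·(1/2) + (7)·(1/2) = 5.
s3: (-5)·(1/2) + (-3)·(1/2) = -4.
The best pure response is s2 with expected payoff 5.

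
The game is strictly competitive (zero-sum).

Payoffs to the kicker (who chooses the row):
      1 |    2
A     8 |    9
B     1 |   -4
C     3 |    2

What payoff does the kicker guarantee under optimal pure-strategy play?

Row minima: 8, -4, 2 → the kicker's maximin is 8.
Column maxima: 8, 9 → the goalkeeper's minimax is 8.
They coincide at (A, 1), so the value is 8.

8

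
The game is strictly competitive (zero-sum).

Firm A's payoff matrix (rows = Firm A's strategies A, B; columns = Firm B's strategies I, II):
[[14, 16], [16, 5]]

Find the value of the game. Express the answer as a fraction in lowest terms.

Row minima are 14 and 5, so Firm A's maximin is 14; column maxima are 16 and 16, so Firm B's minimax is 16. These differ, so the equilibrium is in mixed strategies.
Let Firm A play A with probability p. Firm B is indifferent when 14p + 16(1−p) = 16p + 5(1−p), giving p = 11/13.
Let Firm B play I with probability q. Firm A is indifferent when 14q + 16(1−q) = 16q + 5(1−q), giving q = 11/13.
The value is 14·(11/13) + (16)·(2/13) = 186/13.

186/13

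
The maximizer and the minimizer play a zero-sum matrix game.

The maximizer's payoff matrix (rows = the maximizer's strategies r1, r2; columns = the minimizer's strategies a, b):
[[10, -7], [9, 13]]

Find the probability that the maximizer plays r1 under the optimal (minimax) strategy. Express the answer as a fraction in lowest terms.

4/21

Row minima are -7 and 9, so the maximizer's maximin is 9; column maxima are 10 and 13, so the minimizer's minimax is 10. These differ, so the equilibrium is in mixed strategies.
Let the maximizer play r1 with probability p. The minimizer is indifferent when 10p + 9(1−p) = −7p + 13(1−p), giving p = 4/21.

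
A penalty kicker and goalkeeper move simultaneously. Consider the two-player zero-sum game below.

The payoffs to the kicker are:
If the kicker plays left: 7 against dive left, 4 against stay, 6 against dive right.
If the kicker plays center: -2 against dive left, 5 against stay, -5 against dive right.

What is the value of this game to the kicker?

Column dive left is strictly dominated by dive right for the goalkeeper (it gives the kicker more in every row).
The remaining 2×2 game on (left, center) × (stay, dive right) has no saddle point. Let the kicker play left with probability p; indifference gives 4p + 5(1−p) = 6p − 5(1−p), so p = 5/6.
Similarly the goalkeeper's optimal q on stay is 11/12, and the value is 4·(11/12) + (6)·(1/12) = 25/6.

25/6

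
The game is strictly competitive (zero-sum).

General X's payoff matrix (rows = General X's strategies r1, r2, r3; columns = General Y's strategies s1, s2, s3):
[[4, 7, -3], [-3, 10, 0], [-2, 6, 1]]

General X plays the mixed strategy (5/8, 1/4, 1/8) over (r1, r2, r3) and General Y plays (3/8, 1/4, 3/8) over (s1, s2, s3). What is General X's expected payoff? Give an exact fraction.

Against (3/8, 1/4, 3/8), each row's expected payoff is r1: 17/8; r2: 11/8; r3: 9/8.
Taking the (5/8, 1/4, 1/8)-weighted average: (5/8)·(17/8) + (1/4)·(11/8) + (1/8)·(9/8) = 29/16.

29/16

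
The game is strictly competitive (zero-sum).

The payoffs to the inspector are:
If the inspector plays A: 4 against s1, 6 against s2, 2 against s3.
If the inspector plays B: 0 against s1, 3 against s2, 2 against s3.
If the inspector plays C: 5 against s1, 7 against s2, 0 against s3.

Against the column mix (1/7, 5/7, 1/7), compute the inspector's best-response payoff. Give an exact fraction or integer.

40/7

A: (4)·(1/7) + (6)·(5/7) + (2)·(1/7) = 36/7.
B: (0)·(1/7) + (3)·(5/7) + (2)·(1/7) = 17/7.
C: (5)·(1/7) + (7)·(5/7) + (0)·(1/7) = 40/7.
The best pure response is C with expected payoff 40/7.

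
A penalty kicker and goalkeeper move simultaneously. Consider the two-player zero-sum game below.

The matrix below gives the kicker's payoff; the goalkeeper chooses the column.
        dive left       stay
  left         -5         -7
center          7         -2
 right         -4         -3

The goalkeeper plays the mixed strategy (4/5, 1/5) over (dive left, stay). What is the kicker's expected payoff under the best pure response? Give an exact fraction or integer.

left: (-5)·(4/5) + (-7)·(1/5) = -27/5.
center: (7)·(4/5) + (-2)·(1/5) = 26/5.
right: (-4)·(4/5) + (-3)·(1/5) = -19/5.
The best pure response is center with expected payoff 26/5.

26/5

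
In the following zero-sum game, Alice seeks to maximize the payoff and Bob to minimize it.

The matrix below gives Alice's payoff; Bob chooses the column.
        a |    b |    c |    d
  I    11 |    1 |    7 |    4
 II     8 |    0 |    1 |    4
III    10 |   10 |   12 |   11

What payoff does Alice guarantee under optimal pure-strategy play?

10

Row minima: 1, 0, 10 → Alice's maximin is 10.
Column maxima: 11, 10, 12, 11 → Bob's minimax is 10.
They coincide at (III, b), so the value is 10.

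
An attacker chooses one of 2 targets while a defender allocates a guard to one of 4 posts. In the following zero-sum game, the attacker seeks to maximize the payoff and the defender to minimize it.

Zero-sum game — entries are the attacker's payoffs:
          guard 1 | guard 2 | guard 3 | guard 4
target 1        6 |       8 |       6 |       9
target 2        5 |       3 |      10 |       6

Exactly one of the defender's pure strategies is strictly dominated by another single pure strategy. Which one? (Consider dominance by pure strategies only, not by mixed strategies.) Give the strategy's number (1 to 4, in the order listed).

4

The defender prefers columns that give the attacker less. Compare guard 4 with guard 1: 6 < 9, 5 < 6.
So guard 1 strictly dominates guard 4 for the defender; guard 4 is strictly dominated.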